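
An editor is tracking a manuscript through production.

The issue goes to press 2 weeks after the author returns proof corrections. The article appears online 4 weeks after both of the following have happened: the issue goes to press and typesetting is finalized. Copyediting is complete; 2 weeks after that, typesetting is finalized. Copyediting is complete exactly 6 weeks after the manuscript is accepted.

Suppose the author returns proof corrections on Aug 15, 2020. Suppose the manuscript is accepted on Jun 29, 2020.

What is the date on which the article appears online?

The author returns proof corrections: Aug 15, 2020.
The issue goes to press: Aug 15, 2020 + 2 weeks = Aug 29, 2020.
The manuscript is accepted: Jun 29, 2020.
Copyediting is complete: Jun 29, 2020 + 6 weeks = Aug 10, 2020.
Typesetting is finalized: Aug 10, 2020 + 2 weeks = Aug 24, 2020.
Both prerequisites met — the issue goes to press (Aug 29, 2020), typesetting is finalized (Aug 24, 2020); the later is Aug 29, 2020.
The article appears online: Aug 29, 2020 + 4 weeks = Sep 26, 2020.

Sep 26, 2020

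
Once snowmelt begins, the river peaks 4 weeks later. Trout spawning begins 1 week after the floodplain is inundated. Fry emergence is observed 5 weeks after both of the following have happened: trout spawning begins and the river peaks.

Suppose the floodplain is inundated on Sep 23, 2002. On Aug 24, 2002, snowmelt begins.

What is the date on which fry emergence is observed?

The floodplain is inundated: Sep 23, 2002.
Trout spawning begins: Sep 23, 2002 + 1 week = Sep 30, 2002.
Snowmelt begins: Aug 24, 2002.
The river peaks: Aug 24, 2002 + 4 weeks = Sep 21, 2002.
Both prerequisites met — trout spawning begins (Sep 30, 2002), the river peaks (Sep 21, 2002); the later is Sep 30, 2002.
Fry emergence is observed: Sep 30, 2002 + 5 weeks = Nov 4, 2002.

Nov 4, 2002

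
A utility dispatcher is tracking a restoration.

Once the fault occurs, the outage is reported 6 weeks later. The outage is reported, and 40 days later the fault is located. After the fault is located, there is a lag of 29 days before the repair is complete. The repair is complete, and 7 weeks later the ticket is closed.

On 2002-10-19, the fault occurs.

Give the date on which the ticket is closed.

2003-03-28

The fault occurs: Oct 19, 2002.
The outage is reported: Oct 19, 2002 + 6 weeks = Nov 30, 2002.
The fault is located: Nov 30, 2002 + 40 days = Jan 9, 2003.
The repair is complete: Jan 9, 2003 + 29 days = Feb 7, 2003.
The ticket is closed: Feb 7, 2003 + 7 weeks = Mar 28, 2003.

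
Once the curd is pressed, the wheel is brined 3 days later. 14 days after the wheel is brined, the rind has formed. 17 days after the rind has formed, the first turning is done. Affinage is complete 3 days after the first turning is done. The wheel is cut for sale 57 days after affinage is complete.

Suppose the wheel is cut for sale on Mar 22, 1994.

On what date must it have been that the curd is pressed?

Dec 18, 1993

The wheel is cut for sale: Mar 22, 1994.
Affinage is complete: Mar 22, 1994 − 57 days = Jan 24, 1994.
The first turning is done: Jan 24, 1994 − 3 days = Jan 21, 1994.
The rind has formed: Jan 21, 1994 − 17 days = Jan 4, 1994.
The wheel is brined: Jan 4, 1994 − 14 days = Dec 21, 1993.
The curd is pressed: Dec 21, 1993 − 3 days = Dec 18, 1993.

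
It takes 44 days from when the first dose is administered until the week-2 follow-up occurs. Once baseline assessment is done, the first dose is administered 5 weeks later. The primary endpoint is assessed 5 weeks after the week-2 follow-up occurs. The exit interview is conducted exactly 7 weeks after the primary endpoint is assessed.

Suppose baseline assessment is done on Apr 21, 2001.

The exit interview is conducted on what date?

Baseline assessment is done: Apr 21, 2001.
The first dose is administered: Apr 21, 2001 + 5 weeks = May 26, 2001.
The week-2 follow-up occurs: May 26, 2001 + 44 days = Jul 9, 2001.
The primary endpoint is assessed: Jul 9, 2001 + 5 weeks = Aug 13, 2001.
The exit interview is conducted: Aug 13, 2001 + 7 weeks = Oct 1, 2001.

Oct 1, 2001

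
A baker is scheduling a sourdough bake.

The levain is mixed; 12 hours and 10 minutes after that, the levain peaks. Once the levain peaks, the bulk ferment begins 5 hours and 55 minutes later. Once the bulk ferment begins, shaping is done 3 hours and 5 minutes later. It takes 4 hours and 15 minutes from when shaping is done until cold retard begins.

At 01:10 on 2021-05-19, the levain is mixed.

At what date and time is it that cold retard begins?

The levain is mixed: 01:10 May 19, 2021.
The levain peaks: 01:10 May 19, 2021 + 12h10m = 13:20 May 19, 2021.
The bulk ferment begins: 13:20 May 19, 2021 + 5h55m = 19:15 May 19, 2021.
Shaping is done: 19:15 May 19, 2021 + 3h05m = 22:20 May 19, 2021.
Cold retard begins: 22:20 May 19, 2021 + 4h15m = 02:35 May 20, 2021.

02:35 on 2021-05-20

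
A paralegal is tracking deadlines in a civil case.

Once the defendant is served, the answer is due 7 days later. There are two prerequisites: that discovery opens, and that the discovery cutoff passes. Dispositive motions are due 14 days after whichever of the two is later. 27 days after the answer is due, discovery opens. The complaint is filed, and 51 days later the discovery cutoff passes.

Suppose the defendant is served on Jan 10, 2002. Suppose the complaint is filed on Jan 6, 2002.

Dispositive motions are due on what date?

Mar 12, 2002

The defendant is served: Jan 10, 2002.
The answer is due: Jan 10, 2002 + 7 days = Jan 17, 2002.
Discovery opens: Jan 17, 2002 + 27 days = Feb 13, 2002.
The complaint is filed: Jan 6, 2002.
The discovery cutoff passes: Jan 6, 2002 + 51 days = Feb 26, 2002.
Both prerequisites met — discovery opens (Feb 13, 2002), the discovery cutoff passes (Feb 26, 2002); the later is Feb 26, 2002.
Dispositive motions are due: Feb 26, 2002 + 14 days = Mar 12, 2002.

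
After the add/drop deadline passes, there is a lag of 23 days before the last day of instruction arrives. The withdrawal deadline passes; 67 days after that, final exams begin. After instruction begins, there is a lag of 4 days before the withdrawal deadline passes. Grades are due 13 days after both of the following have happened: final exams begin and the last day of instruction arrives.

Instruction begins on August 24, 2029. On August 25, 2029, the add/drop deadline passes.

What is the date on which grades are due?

Instruction begins: Aug 24, 2029.
The withdrawal deadline passes: Aug 24, 2029 + 4 days = Aug 28, 2029.
Final exams begin: Aug 28, 2029 + 67 days = Nov 3, 2029.
The add/drop deadline passes: Aug 25, 2029.
The last day of instruction arrives: Aug 25, 2029 + 23 days = Sep 17, 2029.
Both prerequisites met — final exams begin (Nov 3, 2029), the last day of instruction arrives (Sep 17, 2029); the later is Nov 3, 2029.
Grades are due: Nov 3, 2029 + 13 days = Nov 16, 2029.

November 16, 2029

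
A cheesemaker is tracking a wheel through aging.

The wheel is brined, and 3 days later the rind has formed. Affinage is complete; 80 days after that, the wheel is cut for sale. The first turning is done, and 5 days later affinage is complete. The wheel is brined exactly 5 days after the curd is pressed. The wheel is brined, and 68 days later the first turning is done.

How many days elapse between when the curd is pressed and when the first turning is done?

73 days

Causal path: the curd is pressed → the wheel is brined → the first turning is done.
Total delay along the path: 5 + 68 = 73 days.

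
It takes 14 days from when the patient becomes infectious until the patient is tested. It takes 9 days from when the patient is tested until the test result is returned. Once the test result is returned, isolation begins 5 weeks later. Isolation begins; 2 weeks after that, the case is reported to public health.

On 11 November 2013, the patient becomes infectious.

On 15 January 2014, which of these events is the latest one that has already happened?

Isolation begins

The patient becomes infectious: Nov 11, 2013.
The patient is tested: Nov 11, 2013 + 14 days = Nov 25, 2013.
The test result is returned: Nov 25, 2013 + 9 days = Dec 4, 2013.
Isolation begins: Dec 4, 2013 + 5 weeks = Jan 8, 2014.
The case is reported to public health: Jan 8, 2014 + 2 weeks = Jan 22, 2014.
Jan 15, 2014 falls between when isolation begins (Jan 8, 2014) and when the case is reported to public health (Jan 22, 2014).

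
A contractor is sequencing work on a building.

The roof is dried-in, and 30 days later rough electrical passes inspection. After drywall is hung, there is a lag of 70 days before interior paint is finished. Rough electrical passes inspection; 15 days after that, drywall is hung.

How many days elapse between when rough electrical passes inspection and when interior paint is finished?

Causal path: rough electrical passes inspection → drywall is hung → interior paint is finished.
Total delay along the path: 15 + 70 = 85 days.

85 days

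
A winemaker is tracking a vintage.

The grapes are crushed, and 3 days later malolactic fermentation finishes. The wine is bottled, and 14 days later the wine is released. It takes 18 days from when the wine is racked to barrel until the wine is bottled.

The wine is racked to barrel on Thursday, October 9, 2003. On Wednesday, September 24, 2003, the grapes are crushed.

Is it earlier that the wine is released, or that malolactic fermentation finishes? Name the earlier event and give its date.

Malolactic fermentation finishes — Saturday, September 27, 2003

The wine is racked to barrel: Oct 9, 2003.
The wine is bottled: Oct 9, 2003 + 18 days = Oct 27, 2003.
The wine is released: Oct 27, 2003 + 14 days = Nov 10, 2003.
The grapes are crushed: Sep 24, 2003.
Malolactic fermentation finishes: Sep 24, 2003 + 3 days = Sep 27, 2003.
Comparing: the wine is released on Nov 10, 2003 vs malolactic fermentation finishes on Sep 27, 2003. Earlier: malolactic fermentation finishes.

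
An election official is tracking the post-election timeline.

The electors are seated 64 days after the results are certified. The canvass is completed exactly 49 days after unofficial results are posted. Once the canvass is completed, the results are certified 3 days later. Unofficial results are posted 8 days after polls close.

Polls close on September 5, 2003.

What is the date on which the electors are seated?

Polls close: Sep 5, 2003.
Unofficial results are posted: Sep 5, 2003 + 8 days = Sep 13, 2003.
The canvass is completed: Sep 13, 2003 + 49 days = Nov 1, 2003.
The results are certified: Nov 1, 2003 + 3 days = Nov 4, 2003.
The electors are seated: Nov 4, 2003 + 64 days = Jan 7, 2004.

January 7, 2004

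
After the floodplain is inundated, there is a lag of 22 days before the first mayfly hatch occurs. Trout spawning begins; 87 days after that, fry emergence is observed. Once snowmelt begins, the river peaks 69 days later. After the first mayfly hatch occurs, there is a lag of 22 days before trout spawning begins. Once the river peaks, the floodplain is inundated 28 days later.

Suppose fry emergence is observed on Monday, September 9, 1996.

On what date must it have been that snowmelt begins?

Thursday, January 25, 1996

Fry emergence is observed: Sep 9, 1996.
Trout spawning begins: Sep 9, 1996 − 87 days = Jun 14, 1996.
The first mayfly hatch occurs: Jun 14, 1996 − 22 days = May 23, 1996.
The floodplain is inundated: May 23, 1996 − 22 days = May 1, 1996.
The river peaks: May 1, 1996 − 28 days = Apr 3, 1996.
Snowmelt begins: Apr 3, 1996 − 69 days = Jan 25, 1996.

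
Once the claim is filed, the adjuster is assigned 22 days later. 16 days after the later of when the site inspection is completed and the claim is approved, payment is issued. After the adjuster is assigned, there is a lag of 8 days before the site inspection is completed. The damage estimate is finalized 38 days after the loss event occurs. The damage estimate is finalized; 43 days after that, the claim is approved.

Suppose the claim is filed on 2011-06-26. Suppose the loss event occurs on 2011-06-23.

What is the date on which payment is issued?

The claim is filed: Jun 26, 2011.
The adjuster is assigned: Jun 26, 2011 + 22 days = Jul 18, 2011.
The site inspection is completed: Jul 18, 2011 + 8 days = Jul 26, 2011.
The loss event occurs: Jun 23, 2011.
The damage estimate is finalized: Jun 23, 2011 + 38 days = Jul 31, 2011.
The claim is approved: Jul 31, 2011 + 43 days = Sep 12, 2011.
Both prerequisites met — the site inspection is completed (Jul 26, 2011), the claim is approved (Sep 12, 2011); the later is Sep 12, 2011.
Payment is issued: Sep 12, 2011 + 16 days = Sep 28, 2011.

2011-09-28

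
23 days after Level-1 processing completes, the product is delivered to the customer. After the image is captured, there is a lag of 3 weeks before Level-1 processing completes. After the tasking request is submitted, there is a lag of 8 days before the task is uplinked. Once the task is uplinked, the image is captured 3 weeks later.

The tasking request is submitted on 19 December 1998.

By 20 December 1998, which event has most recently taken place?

The tasking request is submitted

The tasking request is submitted: Dec 19, 1998.
The task is uplinked: Dec 19, 1998 + 8 days = Dec 27, 1998.
The image is captured: Dec 27, 1998 + 3 weeks = Jan 17, 1999.
Level-1 processing completes: Jan 17, 1999 + 3 weeks = Feb 7, 1999.
The product is delivered to the customer: Feb 7, 1999 + 23 days = Mar 2, 1999.
Dec 20, 1998 falls between when the tasking request is submitted (Dec 19, 1998) and when the task is uplinked (Dec 27, 1998).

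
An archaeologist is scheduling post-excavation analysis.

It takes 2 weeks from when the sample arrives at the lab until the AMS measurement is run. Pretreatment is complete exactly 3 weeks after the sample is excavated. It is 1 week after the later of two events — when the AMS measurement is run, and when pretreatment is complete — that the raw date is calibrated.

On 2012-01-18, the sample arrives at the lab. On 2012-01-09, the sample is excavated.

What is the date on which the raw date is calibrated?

The sample arrives at the lab: Jan 18, 2012.
The AMS measurement is run: Jan 18, 2012 + 2 weeks = Feb 1, 2012.
The sample is excavated: Jan 9, 2012.
Pretreatment is complete: Jan 9, 2012 + 3 weeks = Jan 30, 2012.
Both prerequisites met — the AMS measurement is run (Feb 1, 2012), pretreatment is complete (Jan 30, 2012); the later is Feb 1, 2012.
The raw date is calibrated: Feb 1, 2012 + 1 week = Feb 8, 2012.

2012-02-08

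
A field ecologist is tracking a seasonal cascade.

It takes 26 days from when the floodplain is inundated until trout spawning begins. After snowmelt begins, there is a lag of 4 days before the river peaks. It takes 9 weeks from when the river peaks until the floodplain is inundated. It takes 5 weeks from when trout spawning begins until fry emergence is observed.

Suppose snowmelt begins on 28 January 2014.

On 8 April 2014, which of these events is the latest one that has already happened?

Snowmelt begins: Jan 28, 2014.
The river peaks: Jan 28, 2014 + 4 days = Feb 1, 2014.
The floodplain is inundated: Feb 1, 2014 + 9 weeks = Apr 5, 2014.
Trout spawning begins: Apr 5, 2014 + 26 days = May 1, 2014.
Fry emergence is observed: May 1, 2014 + 5 weeks = Jun 5, 2014.
Apr 8, 2014 falls between when the floodplain is inundated (Apr 5, 2014) and when trout spawning begins (May 1, 2014).

The floodplain is inundated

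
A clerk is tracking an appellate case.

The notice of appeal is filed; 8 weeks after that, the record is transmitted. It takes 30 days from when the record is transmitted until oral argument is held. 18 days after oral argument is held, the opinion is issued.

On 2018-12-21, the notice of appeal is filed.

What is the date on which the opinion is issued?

The notice of appeal is filed: Dec 21, 2018.
The record is transmitted: Dec 21, 2018 + 8 weeks = Feb 15, 2019.
Oral argument is held: Feb 15, 2019 + 30 days = Mar 17, 2019.
The opinion is issued: Mar 17, 2019 + 18 days = Apr 4, 2019.

2019-04-04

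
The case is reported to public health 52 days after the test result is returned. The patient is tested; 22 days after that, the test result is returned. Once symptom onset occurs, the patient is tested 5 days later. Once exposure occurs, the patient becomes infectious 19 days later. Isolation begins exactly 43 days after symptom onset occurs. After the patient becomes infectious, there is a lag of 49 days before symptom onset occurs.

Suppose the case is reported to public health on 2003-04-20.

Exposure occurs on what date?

2002-11-24

The case is reported to public health: Apr 20, 2003.
The test result is returned: Apr 20, 2003 − 52 days = Feb 27, 2003.
The patient is tested: Feb 27, 2003 − 22 days = Feb 5, 2003.
Symptom onset occurs: Feb 5, 2003 − 5 days = Jan 31, 2003.
The patient becomes infectious: Jan 31, 2003 − 49 days = Dec 13, 2002.
Exposure occurs: Dec 13, 2002 − 19 days = Nov 24, 2002.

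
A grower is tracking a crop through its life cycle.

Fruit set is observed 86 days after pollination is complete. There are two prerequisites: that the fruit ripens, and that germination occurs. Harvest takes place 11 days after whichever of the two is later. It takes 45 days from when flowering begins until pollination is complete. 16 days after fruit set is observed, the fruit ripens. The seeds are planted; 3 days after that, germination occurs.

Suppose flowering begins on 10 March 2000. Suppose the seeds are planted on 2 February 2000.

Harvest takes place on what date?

Flowering begins: Mar 10, 2000.
Pollination is complete: Mar 10, 2000 + 45 days = Apr 24, 2000.
Fruit set is observed: Apr 24, 2000 + 86 days = Jul 19, 2000.
The fruit ripens: Jul 19, 2000 + 16 days = Aug 4, 2000.
The seeds are planted: Feb 2, 2000.
Germination occurs: Feb 2, 2000 + 3 days = Feb 5, 2000.
Both prerequisites met — the fruit ripens (Aug 4, 2000), germination occurs (Feb 5, 2000); the later is Aug 4, 2000.
Harvest takes place: Aug 4, 2000 + 11 days = Aug 15, 2000.

15 August 2000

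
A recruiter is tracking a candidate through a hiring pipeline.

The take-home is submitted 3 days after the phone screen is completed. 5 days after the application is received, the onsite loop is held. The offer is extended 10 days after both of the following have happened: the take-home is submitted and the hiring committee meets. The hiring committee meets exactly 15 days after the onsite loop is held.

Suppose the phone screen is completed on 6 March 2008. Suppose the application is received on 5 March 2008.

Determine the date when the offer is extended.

The phone screen is completed: Mar 6, 2008.
The take-home is submitted: Mar 6, 2008 + 3 days = Mar 9, 2008.
The application is received: Mar 5, 2008.
The onsite loop is held: Mar 5, 2008 + 5 days = Mar 10, 2008.
The hiring committee meets: Mar 10, 2008 + 15 days = Mar 25, 2008.
Both prerequisites met — the take-home is submitted (Mar 9, 2008), the hiring committee meets (Mar 25, 2008); the later is Mar 25, 2008.
The offer is extended: Mar 25, 2008 + 10 days = Apr 4, 2008.

4 April 2008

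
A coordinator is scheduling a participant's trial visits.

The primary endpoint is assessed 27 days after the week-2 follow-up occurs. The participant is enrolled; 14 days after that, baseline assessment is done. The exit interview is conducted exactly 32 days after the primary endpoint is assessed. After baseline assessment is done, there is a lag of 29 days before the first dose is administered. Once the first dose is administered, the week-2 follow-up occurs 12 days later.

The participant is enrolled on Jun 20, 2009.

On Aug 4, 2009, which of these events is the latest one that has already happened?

The participant is enrolled: Jun 20, 2009.
Baseline assessment is done: Jun 20, 2009 + 14 days = Jul 4, 2009.
The first dose is administered: Jul 4, 2009 + 29 days = Aug 2, 2009.
The week-2 follow-up occurs: Aug 2, 2009 + 12 days = Aug 14, 2009.
The primary endpoint is assessed: Aug 14, 2009 + 27 days = Sep 10, 2009.
The exit interview is conducted: Sep 10, 2009 + 32 days = Oct 12, 2009.
Aug 4, 2009 falls between when the first dose is administered (Aug 2, 2009) and when the week-2 follow-up occurs (Aug 14, 2009).

The first dose is administered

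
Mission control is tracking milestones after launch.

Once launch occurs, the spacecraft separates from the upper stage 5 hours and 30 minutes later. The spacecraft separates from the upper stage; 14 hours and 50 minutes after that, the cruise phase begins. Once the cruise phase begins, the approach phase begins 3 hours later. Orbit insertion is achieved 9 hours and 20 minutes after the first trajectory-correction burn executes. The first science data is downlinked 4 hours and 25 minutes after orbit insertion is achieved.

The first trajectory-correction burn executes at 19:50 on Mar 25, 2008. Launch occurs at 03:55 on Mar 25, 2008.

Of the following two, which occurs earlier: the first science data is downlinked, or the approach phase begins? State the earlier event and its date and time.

The first trajectory-correction burn executes: 19:50 Mar 25, 2008.
Orbit insertion is achieved: 19:50 Mar 25, 2008 + 9h20m = 05:10 Mar 26, 2008.
The first science data is downlinked: 05:10 Mar 26, 2008 + 4h25m = 09:35 Mar 26, 2008.
Launch occurs: 03:55 Mar 25, 2008.
The spacecraft separates from the upper stage: 03:55 Mar 25, 2008 + 5h30m = 09:25 Mar 25, 2008.
The cruise phase begins: 09:25 Mar 25, 2008 + 14h50m = 00:15 Mar 26, 2008.
The approach phase begins: 00:15 Mar 26, 2008 + 3h = 03:15 Mar 26, 2008.
Comparing: the first science data is downlinked at 09:35 Mar 26, 2008 vs the approach phase begins at 03:15 Mar 26, 2008. Earlier: the approach phase begins.

The approach phase begins — 03:15 on Mar 26, 2008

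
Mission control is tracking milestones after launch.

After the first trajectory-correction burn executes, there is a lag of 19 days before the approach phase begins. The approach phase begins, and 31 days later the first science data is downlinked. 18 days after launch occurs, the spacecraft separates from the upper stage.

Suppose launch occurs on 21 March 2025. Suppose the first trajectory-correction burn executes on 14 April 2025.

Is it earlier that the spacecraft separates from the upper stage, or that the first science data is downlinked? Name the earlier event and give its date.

Launch occurs: Mar 21, 2025.
The spacecraft separates from the upper stage: Mar 21, 2025 + 18 days = Apr 8, 2025.
The first trajectory-correction burn executes: Apr 14, 2025.
The approach phase begins: Apr 14, 2025 + 19 days = May 3, 2025.
The first science data is downlinked: May 3, 2025 + 31 days = Jun 3, 2025.
Comparing: the spacecraft separates from the upper stage on Apr 8, 2025 vs the first science data is downlinked on Jun 3, 2025. Earlier: the spacecraft separates from the upper stage.

The spacecraft separates from the upper stage — 8 April 2025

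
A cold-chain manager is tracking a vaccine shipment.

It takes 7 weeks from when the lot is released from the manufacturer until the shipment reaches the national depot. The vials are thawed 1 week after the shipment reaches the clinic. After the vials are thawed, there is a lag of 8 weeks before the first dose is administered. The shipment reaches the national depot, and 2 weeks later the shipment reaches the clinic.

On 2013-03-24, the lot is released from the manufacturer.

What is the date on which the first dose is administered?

2013-07-28

The lot is released from the manufacturer: Mar 24, 2013.
The shipment reaches the national depot: Mar 24, 2013 + 7 weeks = May 12, 2013.
The shipment reaches the clinic: May 12, 2013 + 2 weeks = May 26, 2013.
The vials are thawed: May 26, 2013 + 1 week = Jun 2, 2013.
The first dose is administered: Jun 2, 2013 + 8 weeks = Jul 28, 2013.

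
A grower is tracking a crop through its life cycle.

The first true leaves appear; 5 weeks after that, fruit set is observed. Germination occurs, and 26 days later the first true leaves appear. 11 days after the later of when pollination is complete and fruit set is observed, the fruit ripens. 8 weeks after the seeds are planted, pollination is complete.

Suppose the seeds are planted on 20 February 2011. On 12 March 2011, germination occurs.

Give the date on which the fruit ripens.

The seeds are planted: Feb 20, 2011.
Pollination is complete: Feb 20, 2011 + 8 weeks = Apr 17, 2011.
Germination occurs: Mar 12, 2011.
The first true leaves appear: Mar 12, 2011 + 26 days = Apr 7, 2011.
Fruit set is observed: Apr 7, 2011 + 5 weeks = May 12, 2011.
Both prerequisites met — pollination is complete (Apr 17, 2011), fruit set is observed (May 12, 2011); the later is May 12, 2011.
The fruit ripens: May 12, 2011 + 11 days = May 23, 2011.

23 May 2011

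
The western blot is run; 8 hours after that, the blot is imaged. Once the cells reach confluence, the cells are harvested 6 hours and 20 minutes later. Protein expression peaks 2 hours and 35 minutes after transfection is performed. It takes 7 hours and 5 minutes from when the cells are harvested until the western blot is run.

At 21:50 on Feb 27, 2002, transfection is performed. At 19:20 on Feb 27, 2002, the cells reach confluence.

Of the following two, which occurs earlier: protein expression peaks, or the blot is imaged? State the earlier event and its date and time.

Protein expression peaks — 00:25 on Feb 28, 2002

Transfection is performed: 21:50 Feb 27, 2002.
Protein expression peaks: 21:50 Feb 27, 2002 + 2h35m = 00:25 Feb 28, 2002.
The cells reach confluence: 19:20 Feb 27, 2002.
The cells are harvested: 19:20 Feb 27, 2002 + 6h20m = 01:40 Feb 28, 2002.
The western blot is run: 01:40 Feb 28, 2002 + 7h05m = 08:45 Feb 28, 2002.
The blot is imaged: 08:45 Feb 28, 2002 + 8h = 16:45 Feb 28, 2002.
Comparing: protein expression peaks at 00:25 Feb 28, 2002 vs the blot is imaged at 16:45 Feb 28, 2002. Earlier: protein expression peaks.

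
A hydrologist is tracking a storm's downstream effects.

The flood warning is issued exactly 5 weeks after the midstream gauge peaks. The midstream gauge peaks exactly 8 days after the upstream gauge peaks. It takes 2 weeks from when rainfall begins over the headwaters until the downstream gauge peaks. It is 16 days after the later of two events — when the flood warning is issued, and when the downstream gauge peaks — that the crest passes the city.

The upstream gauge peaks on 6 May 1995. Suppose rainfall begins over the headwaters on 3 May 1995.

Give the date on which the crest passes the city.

4 July 1995

The upstream gauge peaks: May 6, 1995.
The midstream gauge peaks: May 6, 1995 + 8 days = May 14, 1995.
The flood warning is issued: May 14, 1995 + 5 weeks = Jun 18, 1995.
Rainfall begins over the headwaters: May 3, 1995.
The downstream gauge peaks: May 3, 1995 + 2 weeks = May 17, 1995.
Both prerequisites met — the flood warning is issued (Jun 18, 1995), the downstream gauge peaks (May 17, 1995); the later is Jun 18, 1995.
The crest passes the city: Jun 18, 1995 + 16 days = Jul 4, 1995.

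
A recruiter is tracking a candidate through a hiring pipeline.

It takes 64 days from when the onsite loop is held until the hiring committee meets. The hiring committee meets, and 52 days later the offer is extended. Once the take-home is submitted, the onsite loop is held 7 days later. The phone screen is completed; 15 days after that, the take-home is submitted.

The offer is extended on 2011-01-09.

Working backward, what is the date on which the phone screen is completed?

The offer is extended: Jan 9, 2011.
The hiring committee meets: Jan 9, 2011 − 52 days = Nov 18, 2010.
The onsite loop is held: Nov 18, 2010 − 64 days = Sep 15, 2010.
The take-home is submitted: Sep 15, 2010 − 7 days = Sep 8, 2010.
The phone screen is completed: Sep 8, 2010 − 15 days = Aug 24, 2010.

2010-08-24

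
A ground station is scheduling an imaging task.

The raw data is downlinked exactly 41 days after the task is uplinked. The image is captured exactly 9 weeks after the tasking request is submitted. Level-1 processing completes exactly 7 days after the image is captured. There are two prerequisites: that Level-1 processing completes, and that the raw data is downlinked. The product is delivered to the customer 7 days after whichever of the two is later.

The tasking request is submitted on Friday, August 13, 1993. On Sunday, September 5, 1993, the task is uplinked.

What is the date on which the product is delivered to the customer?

Friday, October 29, 1993

The tasking request is submitted: Aug 13, 1993.
The image is captured: Aug 13, 1993 + 9 weeks = Oct 15, 1993.
Level-1 processing completes: Oct 15, 1993 + 7 days = Oct 22, 1993.
The task is uplinked: Sep 5, 1993.
The raw data is downlinked: Sep 5, 1993 + 41 days = Oct 16, 1993.
Both prerequisites met — Level-1 processing completes (Oct 22, 1993), the raw data is downlinked (Oct 16, 1993); the later is Oct 22, 1993.
The product is delivered to the customer: Oct 22, 1993 + 7 days = Oct 29, 1993.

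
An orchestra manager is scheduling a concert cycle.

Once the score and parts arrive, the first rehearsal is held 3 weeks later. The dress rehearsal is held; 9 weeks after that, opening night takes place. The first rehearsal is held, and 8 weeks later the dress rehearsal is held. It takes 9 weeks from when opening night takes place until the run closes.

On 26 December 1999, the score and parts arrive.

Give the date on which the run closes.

16 July 2000

The score and parts arrive: Dec 26, 1999.
The first rehearsal is held: Dec 26, 1999 + 3 weeks = Jan 16, 2000.
The dress rehearsal is held: Jan 16, 2000 + 8 weeks = Mar 12, 2000.
Opening night takes place: Mar 12, 2000 + 9 weeks = May 14, 2000.
The run closes: May 14, 2000 + 9 weeks = Jul 16, 2000.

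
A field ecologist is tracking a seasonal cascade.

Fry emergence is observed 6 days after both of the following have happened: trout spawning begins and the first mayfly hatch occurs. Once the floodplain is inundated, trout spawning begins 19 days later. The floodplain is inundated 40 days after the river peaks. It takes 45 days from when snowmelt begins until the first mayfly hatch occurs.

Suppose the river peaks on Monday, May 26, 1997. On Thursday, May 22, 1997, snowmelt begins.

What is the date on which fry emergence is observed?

The river peaks: May 26, 1997.
The floodplain is inundated: May 26, 1997 + 40 days = Jul 5, 1997.
Trout spawning begins: Jul 5, 1997 + 19 days = Jul 24, 1997.
Snowmelt begins: May 22, 1997.
The first mayfly hatch occurs: May 22, 1997 + 45 days = Jul 6, 1997.
Both prerequisites met — trout spawning begins (Jul 24, 1997), the first mayfly hatch occurs (Jul 6, 1997); the later is Jul 24, 1997.
Fry emergence is observed: Jul 24, 1997 + 6 days = Jul 30, 1997.

Wednesday, July 30, 1997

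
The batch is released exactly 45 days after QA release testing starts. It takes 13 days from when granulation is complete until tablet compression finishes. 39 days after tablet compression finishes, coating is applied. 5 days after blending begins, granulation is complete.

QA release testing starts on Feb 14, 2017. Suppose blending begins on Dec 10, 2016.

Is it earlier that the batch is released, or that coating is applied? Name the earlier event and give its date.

Coating is applied — Feb 5, 2017

QA release testing starts: Feb 14, 2017.
The batch is released: Feb 14, 2017 + 45 days = Mar 31, 2017.
Blending begins: Dec 10, 2016.
Granulation is complete: Dec 10, 2016 + 5 days = Dec 15, 2016.
Tablet compression finishes: Dec 15, 2016 + 13 days = Dec 28, 2016.
Coating is applied: Dec 28, 2016 + 39 days = Feb 5, 2017.
Comparing: the batch is released on Mar 31, 2017 vs coating is applied on Feb 5, 2017. Earlier: coating is applied.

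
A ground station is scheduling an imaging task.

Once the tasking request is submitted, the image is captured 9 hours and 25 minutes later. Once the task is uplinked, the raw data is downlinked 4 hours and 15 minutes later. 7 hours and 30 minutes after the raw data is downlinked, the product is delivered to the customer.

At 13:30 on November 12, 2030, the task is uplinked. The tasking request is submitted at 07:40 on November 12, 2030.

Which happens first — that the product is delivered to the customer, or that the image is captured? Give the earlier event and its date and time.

The task is uplinked: 13:30 Nov 12, 2030.
The raw data is downlinked: 13:30 Nov 12, 2030 + 4h15m = 17:45 Nov 12, 2030.
The product is delivered to the customer: 17:45 Nov 12, 2030 + 7h30m = 01:15 Nov 13, 2030.
The tasking request is submitted: 07:40 Nov 12, 2030.
The image is captured: 07:40 Nov 12, 2030 + 9h25m = 17:05 Nov 12, 2030.
Comparing: the product is delivered to the customer at 01:15 Nov 13, 2030 vs the image is captured at 17:05 Nov 12, 2030. Earlier: the image is captured.

The image is captured — 17:05 on November 12, 2030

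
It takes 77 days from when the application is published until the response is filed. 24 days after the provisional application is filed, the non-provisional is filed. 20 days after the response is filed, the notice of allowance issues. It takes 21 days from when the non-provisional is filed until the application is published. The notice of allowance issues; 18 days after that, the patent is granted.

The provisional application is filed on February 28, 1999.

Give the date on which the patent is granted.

August 7, 1999

The provisional application is filed: Feb 28, 1999.
The non-provisional is filed: Feb 28, 1999 + 24 days = Mar 24, 1999.
The application is published: Mar 24, 1999 + 21 days = Apr 14, 1999.
The response is filed: Apr 14, 1999 + 77 days = Jun 30, 1999.
The notice of allowance issues: Jun 30, 1999 + 20 days = Jul 20, 1999.
The patent is granted: Jul 20, 1999 + 18 days = Aug 7, 1999.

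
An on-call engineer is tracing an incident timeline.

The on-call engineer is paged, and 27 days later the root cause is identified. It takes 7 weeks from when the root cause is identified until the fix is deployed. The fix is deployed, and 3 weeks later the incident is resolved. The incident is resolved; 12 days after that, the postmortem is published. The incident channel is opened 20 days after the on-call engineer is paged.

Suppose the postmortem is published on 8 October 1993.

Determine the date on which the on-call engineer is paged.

The postmortem is published: Oct 8, 1993.
The incident is resolved: Oct 8, 1993 − 12 days = Sep 26, 1993.
The fix is deployed: Sep 26, 1993 − 3 weeks = Sep 5, 1993.
The root cause is identified: Sep 5, 1993 − 7 weeks = Jul 18, 1993.
The on-call engineer is paged: Jul 18, 1993 − 27 days = Jun 21, 1993.

21 June 1993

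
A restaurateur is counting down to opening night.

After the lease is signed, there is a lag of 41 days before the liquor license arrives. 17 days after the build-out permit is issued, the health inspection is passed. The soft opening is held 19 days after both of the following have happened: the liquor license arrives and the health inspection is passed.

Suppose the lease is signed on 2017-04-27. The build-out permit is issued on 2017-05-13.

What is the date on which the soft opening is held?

The lease is signed: Apr 27, 2017.
The liquor license arrives: Apr 27, 2017 + 41 days = Jun 7, 2017.
The build-out permit is issued: May 13, 2017.
The health inspection is passed: May 13, 2017 + 17 days = May 30, 2017.
Both prerequisites met — the liquor license arrives (Jun 7, 2017), the health inspection is passed (May 30, 2017); the later is Jun 7, 2017.
The soft opening is held: Jun 7, 2017 + 19 days = Jun 26, 2017.

2017-06-26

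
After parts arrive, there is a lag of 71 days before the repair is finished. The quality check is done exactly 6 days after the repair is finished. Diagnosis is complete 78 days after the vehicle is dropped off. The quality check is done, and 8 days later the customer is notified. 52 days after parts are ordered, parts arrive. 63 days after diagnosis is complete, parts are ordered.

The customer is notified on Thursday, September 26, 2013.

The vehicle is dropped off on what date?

The customer is notified: Sep 26, 2013.
The quality check is done: Sep 26, 2013 − 8 days = Sep 18, 2013.
The repair is finished: Sep 18, 2013 − 6 days = Sep 12, 2013.
Parts arrive: Sep 12, 2013 − 71 days = Jul 3, 2013.
Parts are ordered: Jul 3, 2013 − 52 days = May 12, 2013.
Diagnosis is complete: May 12, 2013 − 63 days = Mar 10, 2013.
The vehicle is dropped off: Mar 10, 2013 − 78 days = Dec 22, 2012.

Saturday, December 22, 2012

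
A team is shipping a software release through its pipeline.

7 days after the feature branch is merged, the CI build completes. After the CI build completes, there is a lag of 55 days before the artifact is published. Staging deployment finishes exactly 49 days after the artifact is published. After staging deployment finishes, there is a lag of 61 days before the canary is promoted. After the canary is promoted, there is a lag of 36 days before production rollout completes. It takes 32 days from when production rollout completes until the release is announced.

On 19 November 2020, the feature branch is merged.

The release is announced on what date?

17 July 2021

The feature branch is merged: Nov 19, 2020.
The CI build completes: Nov 19, 2020 + 7 days = Nov 26, 2020.
The artifact is published: Nov 26, 2020 + 55 days = Jan 20, 2021.
Staging deployment finishes: Jan 20, 2021 + 49 days = Mar 10, 2021.
The canary is promoted: Mar 10, 2021 + 61 days = May 10, 2021.
Production rollout completes: May 10, 2021 + 36 days = Jun 15, 2021.
The release is announced: Jun 15, 2021 + 32 days = Jul 17, 2021.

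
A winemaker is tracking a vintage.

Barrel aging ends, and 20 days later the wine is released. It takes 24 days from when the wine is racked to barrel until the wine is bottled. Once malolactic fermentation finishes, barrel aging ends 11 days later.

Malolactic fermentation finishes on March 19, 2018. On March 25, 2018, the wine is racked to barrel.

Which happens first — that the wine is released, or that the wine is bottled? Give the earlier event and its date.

Malolactic fermentation finishes: Mar 19, 2018.
Barrel aging ends: Mar 19, 2018 + 11 days = Mar 30, 2018.
The wine is released: Mar 30, 2018 + 20 days = Apr 19, 2018.
The wine is racked to barrel: Mar 25, 2018.
The wine is bottled: Mar 25, 2018 + 24 days = Apr 18, 2018.
Comparing: the wine is released on Apr 19, 2018 vs the wine is bottled on Apr 18, 2018. Earlier: the wine is bottled.

The wine is bottled — April 18, 2018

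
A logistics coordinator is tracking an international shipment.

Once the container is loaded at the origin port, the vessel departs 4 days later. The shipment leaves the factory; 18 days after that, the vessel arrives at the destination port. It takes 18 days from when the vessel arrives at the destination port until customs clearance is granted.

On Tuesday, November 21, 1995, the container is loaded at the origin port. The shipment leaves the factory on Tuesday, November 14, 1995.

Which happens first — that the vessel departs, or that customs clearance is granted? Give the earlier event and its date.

The container is loaded at the origin port: Nov 21, 1995.
The vessel departs: Nov 21, 1995 + 4 days = Nov 25, 1995.
The shipment leaves the factory: Nov 14, 1995.
The vessel arrives at the destination port: Nov 14, 1995 + 18 days = Dec 2, 1995.
Customs clearance is granted: Dec 2, 1995 + 18 days = Dec 20, 1995.
Comparing: the vessel departs on Nov 25, 1995 vs customs clearance is granted on Dec 20, 1995. Earlier: the vessel departs.

The vessel departs — Saturday, November 25, 1995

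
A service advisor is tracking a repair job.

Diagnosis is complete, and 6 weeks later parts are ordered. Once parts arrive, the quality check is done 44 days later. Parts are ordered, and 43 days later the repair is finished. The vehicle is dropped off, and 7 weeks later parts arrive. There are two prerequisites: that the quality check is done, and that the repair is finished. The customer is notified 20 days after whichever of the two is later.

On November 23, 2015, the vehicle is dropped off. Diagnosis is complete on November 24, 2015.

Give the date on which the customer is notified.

The vehicle is dropped off: Nov 23, 2015.
Parts arrive: Nov 23, 2015 + 7 weeks = Jan 11, 2016.
The quality check is done: Jan 11, 2016 + 44 days = Feb 24, 2016.
Diagnosis is complete: Nov 24, 2015.
Parts are ordered: Nov 24, 2015 + 6 weeks = Jan 5, 2016.
The repair is finished: Jan 5, 2016 + 43 days = Feb 17, 2016.
Both prerequisites met — the quality check is done (Feb 24, 2016), the repair is finished (Feb 17, 2016); the later is Feb 24, 2016.
The customer is notified: Feb 24, 2016 + 20 days = Mar 15, 2016.

March 15, 2016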